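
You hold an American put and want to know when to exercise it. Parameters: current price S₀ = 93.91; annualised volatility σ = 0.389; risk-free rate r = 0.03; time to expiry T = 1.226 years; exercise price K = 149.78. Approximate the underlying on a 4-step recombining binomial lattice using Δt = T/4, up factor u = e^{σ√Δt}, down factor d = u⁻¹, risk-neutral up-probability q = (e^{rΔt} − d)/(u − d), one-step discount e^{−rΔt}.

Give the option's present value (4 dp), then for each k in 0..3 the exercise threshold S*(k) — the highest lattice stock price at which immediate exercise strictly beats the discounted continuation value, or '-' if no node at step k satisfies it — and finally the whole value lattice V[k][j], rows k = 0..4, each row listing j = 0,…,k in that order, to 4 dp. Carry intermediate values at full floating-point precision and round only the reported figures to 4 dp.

price = 56.7737
boundary = - 75.7151 93.9100 116.4773
tree:
56.7737
74.0649 38.2116
88.7346 55.8700 18.8648
100.5621 74.0649 33.3027 2.8021
110.0980 88.7346 55.8700 5.3122 0.0000

Δt=0.30650, u=1.24031, d=0.80625, q=0.46765, disc=e^(-rΔt)=0.99085
k=4 terminal: V=max(K-S,0) → 110.0980 88.7346 55.8700 5.3122 0.0000
k=3: j=0 S=49.2179 intr=100.5621 cont=99.1912 V=100.5621[EX]; j=1 S=75.7151 intr=74.0649 cont=72.6940 V=74.0649[EX]; j=2 S=116.4773 intr=33.3027 cont=31.9317 V=33.3027[EX]; j=3 S=179.1846 intr=0.0000 cont=2.8021 V=2.8021[hold]  S*(3)=116.4773
k=2: j=0 S=61.0454 intr=88.7346 cont=87.3637 V=88.7346[EX]; j=1 S=93.9100 intr=55.8700 cont=54.4991 V=55.8700[EX]; j=2 S=144.4678 intr=5.3122 cont=18.8648 V=18.8648[hold]  S*(2)=93.9100
k=1: j=0 S=75.7151 intr=74.0649 cont=72.6940 V=74.0649[EX]; j=1 S=116.4773 intr=33.3027 cont=38.2116 V=38.2116[hold]  S*(1)=75.7151
k=0: j=0 S=93.9100 intr=55.8700 cont=56.7737 V=56.7737[hold]  S*(0)=-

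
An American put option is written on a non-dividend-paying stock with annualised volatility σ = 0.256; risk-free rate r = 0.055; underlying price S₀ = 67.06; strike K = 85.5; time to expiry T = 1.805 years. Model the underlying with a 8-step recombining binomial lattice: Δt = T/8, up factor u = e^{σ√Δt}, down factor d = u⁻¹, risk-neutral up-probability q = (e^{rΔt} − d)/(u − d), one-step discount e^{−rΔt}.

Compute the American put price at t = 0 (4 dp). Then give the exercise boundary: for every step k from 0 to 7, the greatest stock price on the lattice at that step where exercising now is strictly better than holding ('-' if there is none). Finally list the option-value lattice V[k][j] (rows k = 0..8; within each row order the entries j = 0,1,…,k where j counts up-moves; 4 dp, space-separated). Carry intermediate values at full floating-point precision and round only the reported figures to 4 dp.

price = 18.8606
boundary = - 59.3818 52.5827 59.3818 67.0600 59.3818 67.0600 75.7310
tree:
18.8606
26.1182 12.6363
32.9173 18.5378 7.5104
38.9379 26.1182 12.0089 3.5522
44.2691 32.9173 18.4400 6.3806 1.0353
48.9899 38.9379 26.1182 11.1047 2.1878 0.0000
53.1703 44.2691 32.9173 18.4400 4.6230 0.0000 0.0000
56.8719 48.9899 38.9379 26.1182 9.7690 0.0000 0.0000 0.0000
60.1498 53.1703 44.2691 32.9173 18.4400 0.0000 0.0000 0.0000 0.0000

Δt=0.22562  u=1.12930  d=0.88550  q=0.52085  discount=0.98767
step 8 (expiry): payoffs max(K−S,0) = 60.1498 53.1703 44.2691 32.9173 18.4400 0.0000 0.0000 0.0000 0.0000
step 7: (k=7,j=0): S=28.6281, (K−S)⁺=56.8719, hold=55.8175 ⇒ V=56.8719 exercise | (k=7,j=1): S=36.5101, (K−S)⁺=48.9899, hold=47.9355 ⇒ V=48.9899 exercise | (k=7,j=2): S=46.5621, (K−S)⁺=38.9379, hold=37.8834 ⇒ V=38.9379 exercise | (k=7,j=3): S=59.3818, (K−S)⁺=26.1182, hold=25.0638 ⇒ V=26.1182 exercise | (k=7,j=4): S=75.7310, (K−S)⁺=9.7690, hold=8.7265 ⇒ V=9.7690 exercise | (k=7,j=5): S=96.5816, (K−S)⁺=0.0000, hold=0.0000 ⇒ V=0.0000 continue | (k=7,j=6): S=123.1727, (K−S)⁺=0.0000, hold=0.0000 ⇒ V=0.0000 continue | (k=7,j=7): S=157.0851, (K−S)⁺=0.0000, hold=0.0000 ⇒ V=0.0000 continue  boundary S*=75.7310
step 6: (k=6,j=0): S=32.3297, (K−S)⁺=53.1703, hold=52.1158 ⇒ V=53.1703 exercise | (k=6,j=1): S=41.2309, (K−S)⁺=44.2691, hold=43.2147 ⇒ V=44.2691 exercise | (k=6,j=2): S=52.5827, (K−S)⁺=32.9173, hold=31.8628 ⇒ V=32.9173 exercise | (k=6,j=3): S=67.0600, (K−S)⁺=18.4400, hold=17.3856 ⇒ V=18.4400 exercise | (k=6,j=4): S=85.5232, (K−S)⁺=0.0000, hold=4.6230 ⇒ V=4.6230 continue | (k=6,j=5): S=109.0698, (K−S)⁺=0.0000, hold=0.0000 ⇒ V=0.0000 continue | (k=6,j=6): S=139.0993, (K−S)⁺=0.0000, hold=0.0000 ⇒ V=0.0000 continue  boundary S*=67.0600
step 5: (k=5,j=0): S=36.5101, (K−S)⁺=48.9899, hold=47.9355 ⇒ V=48.9899 exercise | (k=5,j=1): S=46.5621, (K−S)⁺=38.9379, hold=37.8834 ⇒ V=38.9379 exercise | (k=5,j=2): S=59.3818, (K−S)⁺=26.1182, hold=25.0638 ⇒ V=26.1182 exercise | (k=5,j=3): S=75.7310, (K−S)⁺=9.7690, hold=11.1047 ⇒ V=11.1047 continue | (k=5,j=4): S=96.5816, (K−S)⁺=0.0000, hold=2.1878 ⇒ V=2.1878 continue | (k=5,j=5): S=123.1727, (K−S)⁺=0.0000, hold=0.0000 ⇒ V=0.0000 continue  boundary S*=59.3818
step 4: (k=4,j=0): S=41.2309, (K−S)⁺=44.2691, hold=43.2147 ⇒ V=44.2691 exercise | (k=4,j=1): S=52.5827, (K−S)⁺=32.9173, hold=31.8628 ⇒ V=32.9173 exercise | (k=4,j=2): S=67.0600, (K−S)⁺=18.4400, hold=18.0727 ⇒ V=18.4400 exercise | (k=4,j=3): S=85.5232, (K−S)⁺=0.0000, hold=6.3806 ⇒ V=6.3806 continue | (k=4,j=4): S=109.0698, (K−S)⁺=0.0000, hold=1.0353 ⇒ V=1.0353 continue  boundary S*=67.0600
step 3: (k=3,j=0): S=46.5621, (K−S)⁺=38.9379, hold=37.8834 ⇒ V=38.9379 exercise | (k=3,j=1): S=59.3818, (K−S)⁺=26.1182, hold=25.0638 ⇒ V=26.1182 exercise | (k=3,j=2): S=75.7310, (K−S)⁺=9.7690, hold=12.0089 ⇒ V=12.0089 continue | (k=3,j=3): S=96.5816, (K−S)⁺=0.0000, hold=3.5522 ⇒ V=3.5522 continue  boundary S*=59.3818
step 2: (k=2,j=0): S=52.5827, (K−S)⁺=32.9173, hold=31.8628 ⇒ V=32.9173 exercise | (k=2,j=1): S=67.0600, (K−S)⁺=18.4400, hold=18.5378 ⇒ V=18.5378 continue | (k=2,j=2): S=85.5232, (K−S)⁺=0.0000, hold=7.5104 ⇒ V=7.5104 continue  boundary S*=52.5827
step 1: (k=1,j=0): S=59.3818, (K−S)⁺=26.1182, hold=25.1141 ⇒ V=26.1182 exercise | (k=1,j=1): S=75.7310, (K−S)⁺=9.7690, hold=12.6363 ⇒ V=12.6363 continue  boundary S*=59.3818
step 0: (k=0,j=0): S=67.0600, (K−S)⁺=18.4400, hold=18.8606 ⇒ V=18.8606 continue  boundary S*=-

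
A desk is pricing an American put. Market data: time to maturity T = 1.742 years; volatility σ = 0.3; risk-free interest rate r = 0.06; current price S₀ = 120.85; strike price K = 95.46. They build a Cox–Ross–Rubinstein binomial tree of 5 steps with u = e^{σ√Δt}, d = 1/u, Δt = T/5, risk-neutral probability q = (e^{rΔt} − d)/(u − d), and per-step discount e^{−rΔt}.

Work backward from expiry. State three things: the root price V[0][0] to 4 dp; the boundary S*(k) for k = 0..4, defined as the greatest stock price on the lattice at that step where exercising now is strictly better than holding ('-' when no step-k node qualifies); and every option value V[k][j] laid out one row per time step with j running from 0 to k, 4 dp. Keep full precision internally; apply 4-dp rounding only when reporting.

params: Δt=0.34840 u=1.19372 d=0.83772 q=0.51518 e^(-rΔt)=0.97931
t_5 payoffs: 45.6025 24.4144 0.0000 0.0000 0.0000 0.0000
t_4: node(4,0) S=59.5160 payoff=35.9440 vs cont=33.9692 → 35.9440 [stop]  node(4,1) S=84.8087 payoff=10.6513 vs cont=11.5917 → 11.5917 [wait]  node(4,2) S=120.8500 payoff=0.0000 vs cont=0.0000 → 0.0000 [wait]  node(4,3) S=172.2079 payoff=0.0000 vs cont=0.0000 → 0.0000 [wait]  node(4,4) S=245.3916 payoff=0.0000 vs cont=0.0000 → 0.0000 [wait]  ⇒ S*(4)=59.5160
t_3: node(3,0) S=71.0456 payoff=24.4144 vs cont=22.9141 → 24.4144 [stop]  node(3,1) S=101.2380 payoff=0.0000 vs cont=5.5036 → 5.5036 [wait]  node(3,2) S=144.2613 payoff=0.0000 vs cont=0.0000 → 0.0000 [wait]  node(3,3) S=205.5684 payoff=0.0000 vs cont=0.0000 → 0.0000 [wait]  ⇒ S*(3)=71.0456
t_2: node(2,0) S=84.8087 payoff=10.6513 vs cont=14.3684 → 14.3684 [wait]  node(2,1) S=120.8500 payoff=0.0000 vs cont=2.6130 → 2.6130 [wait]  node(2,2) S=172.2079 payoff=0.0000 vs cont=0.0000 → 0.0000 [wait]  ⇒ S*(2)=-
t_1: node(1,0) S=101.2380 payoff=0.0000 vs cont=8.1403 → 8.1403 [wait]  node(1,1) S=144.2613 payoff=0.0000 vs cont=1.2406 → 1.2406 [wait]  ⇒ S*(1)=-
t_0: node(0,0) S=120.8500 payoff=0.0000 vs cont=4.4908 → 4.4908 [wait]  ⇒ S*(0)=-

price = 4.4908
boundary = - - - 71.0456 59.5160
tree:
4.4908
8.1403 1.2406
14.3684 2.6130 0.0000
24.4144 5.5036 0.0000 0.0000
35.9440 11.5917 0.0000 0.0000 0.0000
45.6025 24.4144 0.0000 0.0000 0.0000 0.0000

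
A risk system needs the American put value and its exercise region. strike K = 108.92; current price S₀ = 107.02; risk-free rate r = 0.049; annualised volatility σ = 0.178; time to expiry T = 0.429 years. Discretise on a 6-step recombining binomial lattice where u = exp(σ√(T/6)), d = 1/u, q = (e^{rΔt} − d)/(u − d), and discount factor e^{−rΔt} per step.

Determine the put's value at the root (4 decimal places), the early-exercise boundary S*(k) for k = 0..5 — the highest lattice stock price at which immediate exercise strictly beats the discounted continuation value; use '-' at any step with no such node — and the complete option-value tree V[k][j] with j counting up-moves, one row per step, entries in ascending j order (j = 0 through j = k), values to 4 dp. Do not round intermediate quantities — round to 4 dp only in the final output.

params: Δt=0.07150 u=1.04875 d=0.95352 q=0.52496 e^(-rΔt)=0.99650
t_6 payoffs: 28.4859 20.4529 11.6176 1.9000 0.0000 0.0000 0.0000
t_5: node(5,0) S=84.3550 payoff=24.5650 vs cont=24.1840 → 24.5650 [stop]  node(5,1) S=92.7796 payoff=16.1404 vs cont=15.7595 → 16.1404 [stop]  node(5,2) S=102.0456 payoff=6.8744 vs cont=6.4935 → 6.8744 [stop]  node(5,3) S=112.2369 payoff=0.0000 vs cont=0.8994 → 0.8994 [wait]  node(5,4) S=123.4461 payoff=0.0000 vs cont=0.0000 → 0.0000 [wait]  node(5,5) S=135.7747 payoff=0.0000 vs cont=0.0000 → 0.0000 [wait]  ⇒ S*(5)=102.0456
t_4: node(4,0) S=88.4671 payoff=20.4529 vs cont=20.0720 → 20.4529 [stop]  node(4,1) S=97.3024 payoff=11.6176 vs cont=11.2367 → 11.6176 [stop]  node(4,2) S=107.0200 payoff=1.9000 vs cont=3.7247 → 3.7247 [wait]  node(4,3) S=117.7082 payoff=0.0000 vs cont=0.4258 → 0.4258 [wait]  node(4,4) S=129.4637 payoff=0.0000 vs cont=0.0000 → 0.0000 [wait]  ⇒ S*(4)=97.3024
t_3: node(3,0) S=92.7796 payoff=16.1404 vs cont=15.7595 → 16.1404 [stop]  node(3,1) S=102.0456 payoff=6.8744 vs cont=7.4481 → 7.4481 [wait]  node(3,2) S=112.2369 payoff=0.0000 vs cont=1.9859 → 1.9859 [wait]  node(3,3) S=123.4461 payoff=0.0000 vs cont=0.2016 → 0.2016 [wait]  ⇒ S*(3)=92.7796
t_2: node(2,0) S=97.3024 payoff=11.6176 vs cont=11.5368 → 11.6176 [stop]  node(2,1) S=107.0200 payoff=1.9000 vs cont=4.5647 → 4.5647 [wait]  node(2,2) S=117.7082 payoff=0.0000 vs cont=1.0455 → 1.0455 [wait]  ⇒ S*(2)=97.3024
t_1: node(1,0) S=102.0456 payoff=6.8744 vs cont=7.8874 → 7.8874 [wait]  node(1,1) S=112.2369 payoff=0.0000 vs cont=2.7078 → 2.7078 [wait]  ⇒ S*(1)=-
t_0: node(0,0) S=107.0200 payoff=1.9000 vs cont=5.1503 → 5.1503 [wait]  ⇒ S*(0)=-

price = 5.1503
boundary = - - 97.3024 92.7796 97.3024 102.0456
tree:
5.1503
7.8874 2.7078
11.6176 4.5647 1.0455
16.1404 7.4481 1.9859 0.2016
20.4529 11.6176 3.7247 0.4258 0.0000
24.5650 16.1404 6.8744 0.8994 0.0000 0.0000
28.4859 20.4529 11.6176 1.9000 0.0000 0.0000 0.0000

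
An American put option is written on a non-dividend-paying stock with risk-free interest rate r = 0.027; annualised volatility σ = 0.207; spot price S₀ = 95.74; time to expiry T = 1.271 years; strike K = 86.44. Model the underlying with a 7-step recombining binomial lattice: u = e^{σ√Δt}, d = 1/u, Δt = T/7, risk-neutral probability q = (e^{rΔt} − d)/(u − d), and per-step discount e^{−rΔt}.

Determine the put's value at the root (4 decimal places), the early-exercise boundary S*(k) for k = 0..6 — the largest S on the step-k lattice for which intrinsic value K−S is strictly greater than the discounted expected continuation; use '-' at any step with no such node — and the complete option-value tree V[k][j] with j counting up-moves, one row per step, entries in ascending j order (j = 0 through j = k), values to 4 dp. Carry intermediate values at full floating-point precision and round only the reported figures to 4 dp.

Δt=0.18157  u=1.09221  d=0.91557  q=0.50579  discount=0.99511
step 7 (expiry): payoffs max(K−S,0) = 34.8050 24.8432 12.9595 0.0000 0.0000 0.0000 0.0000 0.0000
step 6: (k=6,j=0): S=56.3964, (K−S)⁺=30.0436, hold=29.6209 ⇒ V=30.0436 exercise | (k=6,j=1): S=67.2768, (K−S)⁺=19.1632, hold=18.7405 ⇒ V=19.1632 exercise | (k=6,j=2): S=80.2563, (K−S)⁺=6.1837, hold=6.3734 ⇒ V=6.3734 continue | (k=6,j=3): S=95.7400, (K−S)⁺=0.0000, hold=0.0000 ⇒ V=0.0000 continue | (k=6,j=4): S=114.2109, (K−S)⁺=0.0000, hold=0.0000 ⇒ V=0.0000 continue | (k=6,j=5): S=136.2453, (K−S)⁺=0.0000, hold=0.0000 ⇒ V=0.0000 continue | (k=6,j=6): S=162.5308, (K−S)⁺=0.0000, hold=0.0000 ⇒ V=0.0000 continue  boundary S*=67.2768
step 5: (k=5,j=0): S=61.5968, (K−S)⁺=24.8432, hold=24.4204 ⇒ V=24.8432 exercise | (k=5,j=1): S=73.4805, (K−S)⁺=12.9595, hold=12.6322 ⇒ V=12.9595 exercise | (k=5,j=2): S=87.6570, (K−S)⁺=0.0000, hold=3.1344 ⇒ V=3.1344 continue | (k=5,j=3): S=104.5684, (K−S)⁺=0.0000, hold=0.0000 ⇒ V=0.0000 continue | (k=5,j=4): S=124.7425, (K−S)⁺=0.0000, hold=0.0000 ⇒ V=0.0000 continue | (k=5,j=5): S=148.8088, (K−S)⁺=0.0000, hold=0.0000 ⇒ V=0.0000 continue  boundary S*=73.4805
step 4: (k=4,j=0): S=67.2768, (K−S)⁺=19.1632, hold=18.7405 ⇒ V=19.1632 exercise | (k=4,j=1): S=80.2563, (K−S)⁺=6.1837, hold=7.9510 ⇒ V=7.9510 continue | (k=4,j=2): S=95.7400, (K−S)⁺=0.0000, hold=1.5415 ⇒ V=1.5415 continue | (k=4,j=3): S=114.2109, (K−S)⁺=0.0000, hold=0.0000 ⇒ V=0.0000 continue | (k=4,j=4): S=136.2453, (K−S)⁺=0.0000, hold=0.0000 ⇒ V=0.0000 continue  boundary S*=67.2768
step 3: (k=3,j=0): S=73.4805, (K−S)⁺=12.9595, hold=13.4263 ⇒ V=13.4263 continue | (k=3,j=1): S=87.6570, (K−S)⁺=0.0000, hold=4.6862 ⇒ V=4.6862 continue | (k=3,j=2): S=104.5684, (K−S)⁺=0.0000, hold=0.7581 ⇒ V=0.7581 continue | (k=3,j=3): S=124.7425, (K−S)⁺=0.0000, hold=0.0000 ⇒ V=0.0000 continue  boundary S*=-
step 2: (k=2,j=0): S=80.2563, (K−S)⁺=6.1837, hold=8.9616 ⇒ V=8.9616 continue | (k=2,j=1): S=95.7400, (K−S)⁺=0.0000, hold=2.6862 ⇒ V=2.6862 continue | (k=2,j=2): S=114.2109, (K−S)⁺=0.0000, hold=0.3728 ⇒ V=0.3728 continue  boundary S*=-
step 1: (k=1,j=0): S=87.6570, (K−S)⁺=0.0000, hold=5.7593 ⇒ V=5.7593 continue | (k=1,j=1): S=104.5684, (K−S)⁺=0.0000, hold=1.5087 ⇒ V=1.5087 continue  boundary S*=-
step 0: (k=0,j=0): S=95.7400, (K−S)⁺=0.0000, hold=3.5918 ⇒ V=3.5918 continue  boundary S*=-

price = 3.5918
boundary = - - - - 67.2768 73.4805 67.2768
tree:
3.5918
5.7593 1.5087
8.9616 2.6862 0.3728
13.4263 4.6862 0.7581 0.0000
19.1632 7.9510 1.5415 0.0000 0.0000
24.8432 12.9595 3.1344 0.0000 0.0000 0.0000
30.0436 19.1632 6.3734 0.0000 0.0000 0.0000 0.0000
34.8050 24.8432 12.9595 0.0000 0.0000 0.0000 0.0000 0.0000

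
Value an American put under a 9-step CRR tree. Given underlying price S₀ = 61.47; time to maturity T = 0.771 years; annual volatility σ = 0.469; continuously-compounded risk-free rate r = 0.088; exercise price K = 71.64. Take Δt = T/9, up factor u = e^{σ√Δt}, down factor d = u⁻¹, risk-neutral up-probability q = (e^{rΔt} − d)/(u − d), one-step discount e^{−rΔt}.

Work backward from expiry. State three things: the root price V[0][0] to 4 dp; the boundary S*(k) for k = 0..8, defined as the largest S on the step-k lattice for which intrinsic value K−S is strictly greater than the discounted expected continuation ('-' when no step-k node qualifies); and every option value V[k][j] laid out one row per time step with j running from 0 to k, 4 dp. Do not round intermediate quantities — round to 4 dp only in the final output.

price = 14.3647
boundary = - - 46.7123 40.7207 46.7123 40.7207 46.7123 53.5855 61.4700
tree:
14.3647
19.2179 9.5983
24.9277 13.6457 5.5868
30.9193 18.7850 8.5744 2.6027
36.1424 24.9277 12.7614 4.4038 0.7920
40.6955 30.9193 18.2756 7.2912 1.5044 0.0720
44.6647 36.1424 24.9277 11.7207 2.8516 0.1432 0.0000
48.1247 40.6955 30.9193 18.0545 5.3924 0.2847 0.0000 0.0000
51.1409 44.6647 36.1424 24.9277 10.1700 0.5660 0.0000 0.0000 0.0000
53.7702 48.1247 40.6955 30.9193 18.0545 1.1254 0.0000 0.0000 0.0000 0.0000

params: Δt=0.08567 u=1.14714 d=0.87173 q=0.49321 e^(-rΔt)=0.99249
t_9 payoffs: 53.7702 48.1247 40.6955 30.9193 18.0545 1.1254 0.0000 0.0000 0.0000 0.0000
t_8: node(8,0) S=20.4991 payoff=51.1409 vs cont=50.6029 → 51.1409 [stop]  node(8,1) S=26.9753 payoff=44.6647 vs cont=44.1266 → 44.6647 [stop]  node(8,2) S=35.4976 payoff=36.1424 vs cont=35.6044 → 36.1424 [stop]  node(8,3) S=46.7123 payoff=24.9277 vs cont=24.3897 → 24.9277 [stop]  node(8,4) S=61.4700 payoff=10.1700 vs cont=9.6320 → 10.1700 [stop]  node(8,5) S=80.8901 payoff=0.0000 vs cont=0.5660 → 0.5660 [wait]  node(8,6) S=106.4455 payoff=0.0000 vs cont=0.0000 → 0.0000 [wait]  node(8,7) S=140.0746 payoff=0.0000 vs cont=0.0000 → 0.0000 [wait]  node(8,8) S=184.3281 payoff=0.0000 vs cont=0.0000 → 0.0000 [wait]  ⇒ S*(8)=61.4700
t_7: node(7,0) S=23.5153 payoff=48.1247 vs cont=47.5866 → 48.1247 [stop]  node(7,1) S=30.9445 payoff=40.6955 vs cont=40.1575 → 40.6955 [stop]  node(7,2) S=40.7207 payoff=30.9193 vs cont=30.3813 → 30.9193 [stop]  node(7,3) S=53.5855 payoff=18.0545 vs cont=17.5165 → 18.0545 [stop]  node(7,4) S=70.5146 payoff=1.1254 vs cont=5.3924 → 5.3924 [wait]  node(7,5) S=92.7922 payoff=0.0000 vs cont=0.2847 → 0.2847 [wait]  node(7,6) S=122.1078 payoff=0.0000 vs cont=0.0000 → 0.0000 [wait]  node(7,7) S=160.6850 payoff=0.0000 vs cont=0.0000 → 0.0000 [wait]  ⇒ S*(7)=53.5855
t_6: node(6,0) S=26.9753 payoff=44.6647 vs cont=44.1266 → 44.6647 [stop]  node(6,1) S=35.4976 payoff=36.1424 vs cont=35.6044 → 36.1424 [stop]  node(6,2) S=46.7123 payoff=24.9277 vs cont=24.3897 → 24.9277 [stop]  node(6,3) S=61.4700 payoff=10.1700 vs cont=11.7207 → 11.7207 [wait]  node(6,4) S=80.8901 payoff=0.0000 vs cont=2.8516 → 2.8516 [wait]  node(6,5) S=106.4455 payoff=0.0000 vs cont=0.1432 → 0.1432 [wait]  node(6,6) S=140.0746 payoff=0.0000 vs cont=0.0000 → 0.0000 [wait]  ⇒ S*(6)=46.7123
t_5: node(5,0) S=30.9445 payoff=40.6955 vs cont=40.1575 → 40.6955 [stop]  node(5,1) S=40.7207 payoff=30.9193 vs cont=30.3813 → 30.9193 [stop]  node(5,2) S=53.5855 payoff=18.0545 vs cont=18.2756 → 18.2756 [wait]  node(5,3) S=70.5146 payoff=1.1254 vs cont=7.2912 → 7.2912 [wait]  node(5,4) S=92.7922 payoff=0.0000 vs cont=1.5044 → 1.5044 [wait]  node(5,5) S=122.1078 payoff=0.0000 vs cont=0.0720 → 0.0720 [wait]  ⇒ S*(5)=40.7207
t_4: node(4,0) S=35.4976 payoff=36.1424 vs cont=35.6044 → 36.1424 [stop]  node(4,1) S=46.7123 payoff=24.9277 vs cont=24.4979 → 24.9277 [stop]  node(4,2) S=61.4700 payoff=10.1700 vs cont=12.7614 → 12.7614 [wait]  node(4,3) S=80.8901 payoff=0.0000 vs cont=4.4038 → 4.4038 [wait]  node(4,4) S=106.4455 payoff=0.0000 vs cont=0.7920 → 0.7920 [wait]  ⇒ S*(4)=46.7123
t_3: node(3,0) S=40.7207 payoff=30.9193 vs cont=30.3813 → 30.9193 [stop]  node(3,1) S=53.5855 payoff=18.0545 vs cont=18.7850 → 18.7850 [wait]  node(3,2) S=70.5146 payoff=1.1254 vs cont=8.5744 → 8.5744 [wait]  node(3,3) S=92.7922 payoff=0.0000 vs cont=2.6027 → 2.6027 [wait]  ⇒ S*(3)=40.7207
t_2: node(2,0) S=46.7123 payoff=24.9277 vs cont=24.7472 → 24.9277 [stop]  node(2,1) S=61.4700 payoff=10.1700 vs cont=13.6457 → 13.6457 [wait]  node(2,2) S=80.8901 payoff=0.0000 vs cont=5.5868 → 5.5868 [wait]  ⇒ S*(2)=46.7123
t_1: node(1,0) S=53.5855 payoff=18.0545 vs cont=19.2179 → 19.2179 [wait]  node(1,1) S=70.5146 payoff=1.1254 vs cont=9.5983 → 9.5983 [wait]  ⇒ S*(1)=-
t_0: node(0,0) S=61.4700 payoff=10.1700 vs cont=14.3647 → 14.3647 [wait]  ⇒ S*(0)=-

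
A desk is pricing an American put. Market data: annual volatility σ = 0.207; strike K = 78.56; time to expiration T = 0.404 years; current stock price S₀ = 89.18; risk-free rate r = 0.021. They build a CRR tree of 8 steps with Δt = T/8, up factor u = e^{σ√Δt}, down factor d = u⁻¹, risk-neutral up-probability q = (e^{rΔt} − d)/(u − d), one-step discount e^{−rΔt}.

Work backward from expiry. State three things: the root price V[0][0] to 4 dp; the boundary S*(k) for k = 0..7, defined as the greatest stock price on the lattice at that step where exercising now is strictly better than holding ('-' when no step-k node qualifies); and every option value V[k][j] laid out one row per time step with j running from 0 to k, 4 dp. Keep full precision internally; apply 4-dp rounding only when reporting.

price = 0.9090
boundary = - - - - - - 67.4612 70.6734
tree:
0.9090
1.4858 0.3336
2.3766 0.5973 0.0704
3.7023 1.0547 0.1409 0.0000
5.5818 1.8290 0.2819 0.0000 0.0000
8.0766 3.0965 0.5641 0.0000 0.0000 0.0000
11.0988 5.0688 1.1290 0.0000 0.0000 0.0000 0.0000
14.1651 7.8866 2.2593 0.0000 0.0000 0.0000 0.0000 0.0000
17.0920 11.0988 4.5214 0.0000 0.0000 0.0000 0.0000 0.0000 0.0000

Δt=0.05050  u=1.04762  d=0.95455  q=0.49977  discount=0.99894
step 8 (expiry): payoffs max(K−S,0) = 17.0920 11.0988 4.5214 0.0000 0.0000 0.0000 0.0000 0.0000 0.0000
step 7: (k=7,j=0): S=64.3949, (K−S)⁺=14.1651, hold=14.0818 ⇒ V=14.1651 exercise | (k=7,j=1): S=70.6734, (K−S)⁺=7.8866, hold=7.8033 ⇒ V=7.8866 exercise | (k=7,j=2): S=77.5641, (K−S)⁺=0.9959, hold=2.2593 ⇒ V=2.2593 continue | (k=7,j=3): S=85.1266, (K−S)⁺=0.0000, hold=0.0000 ⇒ V=0.0000 continue | (k=7,j=4): S=93.4264, (K−S)⁺=0.0000, hold=0.0000 ⇒ V=0.0000 continue | (k=7,j=5): S=102.5355, (K−S)⁺=0.0000, hold=0.0000 ⇒ V=0.0000 continue | (k=7,j=6): S=112.5327, (K−S)⁺=0.0000, hold=0.0000 ⇒ V=0.0000 continue | (k=7,j=7): S=123.5047, (K−S)⁺=0.0000, hold=0.0000 ⇒ V=0.0000 continue  boundary S*=70.6734
step 6: (k=6,j=0): S=67.4612, (K−S)⁺=11.0988, hold=11.0156 ⇒ V=11.0988 exercise | (k=6,j=1): S=74.0386, (K−S)⁺=4.5214, hold=5.0688 ⇒ V=5.0688 continue | (k=6,j=2): S=81.2574, (K−S)⁺=0.0000, hold=1.1290 ⇒ V=1.1290 continue | (k=6,j=3): S=89.1800, (K−S)⁺=0.0000, hold=0.0000 ⇒ V=0.0000 continue | (k=6,j=4): S=97.8751, (K−S)⁺=0.0000, hold=0.0000 ⇒ V=0.0000 continue | (k=6,j=5): S=107.4179, (K−S)⁺=0.0000, hold=0.0000 ⇒ V=0.0000 continue | (k=6,j=6): S=117.8911, (K−S)⁺=0.0000, hold=0.0000 ⇒ V=0.0000 continue  boundary S*=67.4612
step 5: (k=5,j=0): S=70.6734, (K−S)⁺=7.8866, hold=8.0766 ⇒ V=8.0766 continue | (k=5,j=1): S=77.5641, (K−S)⁺=0.9959, hold=3.0965 ⇒ V=3.0965 continue | (k=5,j=2): S=85.1266, (K−S)⁺=0.0000, hold=0.5641 ⇒ V=0.5641 continue | (k=5,j=3): S=93.4264, (K−S)⁺=0.0000, hold=0.0000 ⇒ V=0.0000 continue | (k=5,j=4): S=102.5355, (K−S)⁺=0.0000, hold=0.0000 ⇒ V=0.0000 continue | (k=5,j=5): S=112.5327, (K−S)⁺=0.0000, hold=0.0000 ⇒ V=0.0000 continue  boundary S*=-
step 4: (k=4,j=0): S=74.0386, (K−S)⁺=4.5214, hold=5.5818 ⇒ V=5.5818 continue | (k=4,j=1): S=81.2574, (K−S)⁺=0.0000, hold=1.8290 ⇒ V=1.8290 continue | (k=4,j=2): S=89.1800, (K−S)⁺=0.0000, hold=0.2819 ⇒ V=0.2819 continue | (k=4,j=3): S=97.8751, (K−S)⁺=0.0000, hold=0.0000 ⇒ V=0.0000 continue | (k=4,j=4): S=107.4179, (K−S)⁺=0.0000, hold=0.0000 ⇒ V=0.0000 continue  boundary S*=-
step 3: (k=3,j=0): S=77.5641, (K−S)⁺=0.9959, hold=3.7023 ⇒ V=3.7023 continue | (k=3,j=1): S=85.1266, (K−S)⁺=0.0000, hold=1.0547 ⇒ V=1.0547 continue | (k=3,j=2): S=93.4264, (K−S)⁺=0.0000, hold=0.1409 ⇒ V=0.1409 continue | (k=3,j=3): S=102.5355, (K−S)⁺=0.0000, hold=0.0000 ⇒ V=0.0000 continue  boundary S*=-
step 2: (k=2,j=0): S=81.2574, (K−S)⁺=0.0000, hold=2.3766 ⇒ V=2.3766 continue | (k=2,j=1): S=89.1800, (K−S)⁺=0.0000, hold=0.5973 ⇒ V=0.5973 continue | (k=2,j=2): S=97.8751, (K−S)⁺=0.0000, hold=0.0704 ⇒ V=0.0704 continue  boundary S*=-
step 1: (k=1,j=0): S=85.1266, (K−S)⁺=0.0000, hold=1.4858 ⇒ V=1.4858 continue | (k=1,j=1): S=93.4264, (K−S)⁺=0.0000, hold=0.3336 ⇒ V=0.3336 continue  boundary S*=-
step 0: (k=0,j=0): S=89.1800, (K−S)⁺=0.0000, hold=0.9090 ⇒ V=0.9090 continue  boundary S*=-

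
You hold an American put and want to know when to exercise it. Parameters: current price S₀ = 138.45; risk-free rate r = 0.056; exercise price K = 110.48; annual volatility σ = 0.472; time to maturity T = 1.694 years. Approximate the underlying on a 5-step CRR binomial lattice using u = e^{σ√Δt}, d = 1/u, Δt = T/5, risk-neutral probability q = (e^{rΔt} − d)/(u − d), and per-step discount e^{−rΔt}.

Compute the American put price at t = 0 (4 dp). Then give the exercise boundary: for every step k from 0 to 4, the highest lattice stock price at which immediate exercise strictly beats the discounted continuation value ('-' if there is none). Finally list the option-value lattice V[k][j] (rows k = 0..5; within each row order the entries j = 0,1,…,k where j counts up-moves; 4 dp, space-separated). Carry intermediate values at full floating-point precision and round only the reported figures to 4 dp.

Δt=0.33880  u=1.31618  d=0.75977  q=0.46617  discount=0.98121
step 5 (expiry): payoffs max(K−S,0) = 75.4279 49.7581 5.2893 0.0000 0.0000 0.0000
step 4: (k=4,j=0): S=46.1349, (K−S)⁺=64.3451, hold=62.2687 ⇒ V=64.3451 exercise | (k=4,j=1): S=79.9211, (K−S)⁺=30.5589, hold=28.4826 ⇒ V=30.5589 exercise | (k=4,j=2): S=138.4500, (K−S)⁺=0.0000, hold=2.7705 ⇒ V=2.7705 continue | (k=4,j=3): S=239.8416, (K−S)⁺=0.0000, hold=0.0000 ⇒ V=0.0000 continue | (k=4,j=4): S=415.4858, (K−S)⁺=0.0000, hold=0.0000 ⇒ V=0.0000 continue  boundary S*=79.9211
step 3: (k=3,j=0): S=60.7219, (K−S)⁺=49.7581, hold=47.6817 ⇒ V=49.7581 exercise | (k=3,j=1): S=105.1907, (K−S)⁺=5.2893, hold=17.2740 ⇒ V=17.2740 continue | (k=3,j=2): S=182.2253, (K−S)⁺=0.0000, hold=1.4512 ⇒ V=1.4512 continue | (k=3,j=3): S=315.6752, (K−S)⁺=0.0000, hold=0.0000 ⇒ V=0.0000 continue  boundary S*=60.7219
step 2: (k=2,j=0): S=79.9211, (K−S)⁺=30.5589, hold=33.9644 ⇒ V=33.9644 continue | (k=2,j=1): S=138.4500, (K−S)⁺=0.0000, hold=9.7119 ⇒ V=9.7119 continue | (k=2,j=2): S=239.8416, (K−S)⁺=0.0000, hold=0.7601 ⇒ V=0.7601 continue  boundary S*=-
step 1: (k=1,j=0): S=105.1907, (K−S)⁺=5.2893, hold=22.2328 ⇒ V=22.2328 continue | (k=1,j=1): S=182.2253, (K−S)⁺=0.0000, hold=5.4347 ⇒ V=5.4347 continue  boundary S*=-
step 0: (k=0,j=0): S=138.4500, (K−S)⁺=0.0000, hold=14.1314 ⇒ V=14.1314 continue  boundary S*=-

price = 14.1314
boundary = - - - 60.7219 79.9211
tree:
14.1314
22.2328 5.4347
33.9644 9.7119 0.7601
49.7581 17.2740 1.4512 0.0000
64.3451 30.5589 2.7705 0.0000 0.0000
75.4279 49.7581 5.2893 0.0000 0.0000 0.0000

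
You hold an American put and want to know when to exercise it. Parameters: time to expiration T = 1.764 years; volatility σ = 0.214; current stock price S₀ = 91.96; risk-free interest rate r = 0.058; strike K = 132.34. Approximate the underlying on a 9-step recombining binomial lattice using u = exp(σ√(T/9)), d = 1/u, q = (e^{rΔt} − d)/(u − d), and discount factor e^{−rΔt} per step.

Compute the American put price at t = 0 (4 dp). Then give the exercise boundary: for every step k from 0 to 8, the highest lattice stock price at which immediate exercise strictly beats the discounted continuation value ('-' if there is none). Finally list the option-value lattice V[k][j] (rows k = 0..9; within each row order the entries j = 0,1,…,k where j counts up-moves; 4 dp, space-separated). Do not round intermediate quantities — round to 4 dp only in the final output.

price = 40.3800
boundary = 91.9600 101.0985 91.9600 101.0985 91.9600 101.0985 111.1452 101.0985 111.1452
tree:
40.3800
48.6925 31.2415
56.2536 40.3800 21.7528
63.1312 48.6925 31.2415 14.0212
69.3871 56.2536 40.3800 21.3547 7.9864
75.0776 63.1312 48.6925 31.2415 13.2710 3.5924
80.2537 69.3871 56.2536 40.3800 21.1948 6.7102 0.9763
84.9619 75.0776 63.1312 48.6925 31.2415 12.1782 2.1308 0.0000
89.2445 80.2537 69.3871 56.2536 40.3800 21.1948 4.6504 0.0000 0.0000
93.1400 84.9619 75.0776 63.1312 48.6925 31.2415 10.1498 0.0000 0.0000 0.0000

Δt=0.19600  u=1.09938  d=0.90961  q=0.53658  discount=0.98870
step 9 (expiry): payoffs max(K−S,0) = 93.1400 84.9619 75.0776 63.1312 48.6925 31.2415 10.1498 0.0000 0.0000 0.0000
step 8: (k=8,j=0): S=43.0955, (K−S)⁺=89.2445, hold=87.7486 ⇒ V=89.2445 exercise | (k=8,j=1): S=52.0863, (K−S)⁺=80.2537, hold=78.7577 ⇒ V=80.2537 exercise | (k=8,j=2): S=62.9529, (K−S)⁺=69.3871, hold=67.8912 ⇒ V=69.3871 exercise | (k=8,j=3): S=76.0864, (K−S)⁺=56.2536, hold=54.7576 ⇒ V=56.2536 exercise | (k=8,j=4): S=91.9600, (K−S)⁺=40.3800, hold=38.8841 ⇒ V=40.3800 exercise | (k=8,j=5): S=111.1452, (K−S)⁺=21.1948, hold=19.6989 ⇒ V=21.1948 exercise | (k=8,j=6): S=134.3329, (K−S)⁺=0.0000, hold=4.6504 ⇒ V=4.6504 continue | (k=8,j=7): S=162.3582, (K−S)⁺=0.0000, hold=0.0000 ⇒ V=0.0000 continue | (k=8,j=8): S=196.2302, (K−S)⁺=0.0000, hold=0.0000 ⇒ V=0.0000 continue  boundary S*=111.1452
step 7: (k=7,j=0): S=47.3781, (K−S)⁺=84.9619, hold=83.4659 ⇒ V=84.9619 exercise | (k=7,j=1): S=57.2624, (K−S)⁺=75.0776, hold=73.5817 ⇒ V=75.0776 exercise | (k=7,j=2): S=69.2088, (K−S)⁺=63.1312, hold=61.6353 ⇒ V=63.1312 exercise | (k=7,j=3): S=83.6475, (K−S)⁺=48.6925, hold=47.1966 ⇒ V=48.6925 exercise | (k=7,j=4): S=101.0985, (K−S)⁺=31.2415, hold=29.7456 ⇒ V=31.2415 exercise | (k=7,j=5): S=122.1902, (K−S)⁺=10.1498, hold=12.1782 ⇒ V=12.1782 continue | (k=7,j=6): S=147.6822, (K−S)⁺=0.0000, hold=2.1308 ⇒ V=2.1308 continue | (k=7,j=7): S=178.4925, (K−S)⁺=0.0000, hold=0.0000 ⇒ V=0.0000 continue  boundary S*=101.0985
step 6: (k=6,j=0): S=52.0863, (K−S)⁺=80.2537, hold=78.7577 ⇒ V=80.2537 exercise | (k=6,j=1): S=62.9529, (K−S)⁺=69.3871, hold=67.8912 ⇒ V=69.3871 exercise | (k=6,j=2): S=76.0864, (K−S)⁺=56.2536, hold=54.7576 ⇒ V=56.2536 exercise | (k=6,j=3): S=91.9600, (K−S)⁺=40.3800, hold=38.8841 ⇒ V=40.3800 exercise | (k=6,j=4): S=111.1452, (K−S)⁺=21.1948, hold=20.7750 ⇒ V=21.1948 exercise | (k=6,j=5): S=134.3329, (K−S)⁺=0.0000, hold=6.7102 ⇒ V=6.7102 continue | (k=6,j=6): S=162.3582, (K−S)⁺=0.0000, hold=0.9763 ⇒ V=0.9763 continue  boundary S*=111.1452
step 5: (k=5,j=0): S=57.2624, (K−S)⁺=75.0776, hold=73.5817 ⇒ V=75.0776 exercise | (k=5,j=1): S=69.2088, (K−S)⁺=63.1312, hold=61.6353 ⇒ V=63.1312 exercise | (k=5,j=2): S=83.6475, (K−S)⁺=48.6925, hold=47.1966 ⇒ V=48.6925 exercise | (k=5,j=3): S=101.0985, (K−S)⁺=31.2415, hold=29.7456 ⇒ V=31.2415 exercise | (k=5,j=4): S=122.1902, (K−S)⁺=10.1498, hold=13.2710 ⇒ V=13.2710 continue | (k=5,j=5): S=147.6822, (K−S)⁺=0.0000, hold=3.5924 ⇒ V=3.5924 continue  boundary S*=101.0985
step 4: (k=4,j=0): S=62.9529, (K−S)⁺=69.3871, hold=67.8912 ⇒ V=69.3871 exercise | (k=4,j=1): S=76.0864, (K−S)⁺=56.2536, hold=54.7576 ⇒ V=56.2536 exercise | (k=4,j=2): S=91.9600, (K−S)⁺=40.3800, hold=38.8841 ⇒ V=40.3800 exercise | (k=4,j=3): S=111.1452, (K−S)⁺=21.1948, hold=21.3547 ⇒ V=21.3547 continue | (k=4,j=4): S=134.3329, (K−S)⁺=0.0000, hold=7.9864 ⇒ V=7.9864 continue  boundary S*=91.9600
step 3: (k=3,j=0): S=69.2088, (K−S)⁺=63.1312, hold=61.6353 ⇒ V=63.1312 exercise | (k=3,j=1): S=83.6475, (K−S)⁺=48.6925, hold=47.1966 ⇒ V=48.6925 exercise | (k=3,j=2): S=101.0985, (K−S)⁺=31.2415, hold=29.8304 ⇒ V=31.2415 exercise | (k=3,j=3): S=122.1902, (K−S)⁺=10.1498, hold=14.0212 ⇒ V=14.0212 continue  boundary S*=101.0985
step 2: (k=2,j=0): S=76.0864, (K−S)⁺=56.2536, hold=54.7576 ⇒ V=56.2536 exercise | (k=2,j=1): S=91.9600, (K−S)⁺=40.3800, hold=38.8841 ⇒ V=40.3800 exercise | (k=2,j=2): S=111.1452, (K−S)⁺=21.1948, hold=21.7528 ⇒ V=21.7528 continue  boundary S*=91.9600
step 1: (k=1,j=0): S=83.6475, (K−S)⁺=48.6925, hold=47.1966 ⇒ V=48.6925 exercise | (k=1,j=1): S=101.0985, (K−S)⁺=31.2415, hold=30.0416 ⇒ V=31.2415 exercise  boundary S*=101.0985
step 0: (k=0,j=0): S=91.9600, (K−S)⁺=40.3800, hold=38.8841 ⇒ V=40.3800 exercise  boundary S*=91.9600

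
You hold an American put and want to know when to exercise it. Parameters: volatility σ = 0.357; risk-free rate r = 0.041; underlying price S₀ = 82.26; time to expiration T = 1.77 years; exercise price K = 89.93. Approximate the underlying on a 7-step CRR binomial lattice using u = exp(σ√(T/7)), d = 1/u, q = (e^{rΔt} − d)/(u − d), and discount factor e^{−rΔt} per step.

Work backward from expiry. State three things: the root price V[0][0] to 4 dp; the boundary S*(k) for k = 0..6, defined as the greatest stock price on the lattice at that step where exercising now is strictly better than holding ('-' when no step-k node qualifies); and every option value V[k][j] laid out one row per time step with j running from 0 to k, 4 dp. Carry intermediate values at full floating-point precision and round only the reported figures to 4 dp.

price = 17.3680
boundary = - - - 48.0064 57.4463 48.0064 57.4463
tree:
17.3680
24.1913 10.4708
32.5099 15.8474 4.9667
41.9236 23.1780 8.3767 1.4398
49.8123 32.4837 13.7603 2.8200 0.0000
56.4047 41.9236 21.7681 5.5232 0.0000 0.0000
61.9138 49.8123 32.4837 10.8177 0.0000 0.0000 0.0000
66.5176 56.4047 41.9236 21.1875 0.0000 0.0000 0.0000 0.0000

Δt=0.25286, u=1.19664, d=0.83567, q=0.48411, disc=e^(-rΔt)=0.98969
k=7 terminal: V=max(K-S,0) → 66.5176 56.4047 41.9236 21.1875 0.0000 0.0000 0.0000 0.0000
k=6: j=0 S=28.0162 intr=61.9138 cont=60.9863 V=61.9138[EX]; j=1 S=40.1177 intr=49.8123 cont=48.8848 V=49.8123[EX]; j=2 S=57.4463 intr=32.4837 cont=31.5562 V=32.4837[EX]; j=3 S=82.2600 intr=7.6700 cont=10.8177 V=10.8177[hold]; j=4 S=117.7919 intr=0.0000 cont=0.0000 V=0.0000[hold]; j=5 S=168.6716 intr=0.0000 cont=0.0000 V=0.0000[hold]; j=6 S=241.5285 intr=0.0000 cont=0.0000 V=0.0000[hold]  S*(6)=57.4463
k=5: j=0 S=33.5253 intr=56.4047 cont=55.4772 V=56.4047[EX]; j=1 S=48.0064 intr=41.9236 cont=40.9961 V=41.9236[EX]; j=2 S=68.7425 intr=21.1875 cont=21.7681 V=21.7681[hold]; j=3 S=98.4356 intr=0.0000 cont=5.5232 V=5.5232[hold]; j=4 S=140.9544 intr=0.0000 cont=0.0000 V=0.0000[hold]; j=5 S=201.8390 intr=0.0000 cont=0.0000 V=0.0000[hold]  S*(5)=48.0064
k=4: j=0 S=40.1177 intr=49.8123 cont=48.8848 V=49.8123[EX]; j=1 S=57.4463 intr=32.4837 cont=31.8344 V=32.4837[EX]; j=2 S=82.2600 intr=7.6700 cont=13.7603 V=13.7603[hold]; j=3 S=117.7919 intr=0.0000 cont=2.8200 V=2.8200[hold]; j=4 S=168.6716 intr=0.0000 cont=0.0000 V=0.0000[hold]  S*(4)=57.4463
k=3: j=0 S=48.0064 intr=41.9236 cont=40.9961 V=41.9236[EX]; j=1 S=68.7425 intr=21.1875 cont=23.1780 V=23.1780[hold]; j=2 S=98.4356 intr=0.0000 cont=8.3767 V=8.3767[hold]; j=3 S=140.9544 intr=0.0000 cont=1.4398 V=1.4398[hold]  S*(3)=48.0064
k=2: j=0 S=57.4463 intr=32.4837 cont=32.5099 V=32.5099[hold]; j=1 S=82.2600 intr=7.6700 cont=15.8474 V=15.8474[hold]; j=2 S=117.7919 intr=0.0000 cont=4.9667 V=4.9667[hold]  S*(2)=-
k=1: j=0 S=68.7425 intr=21.1875 cont=24.1913 V=24.1913[hold]; j=1 S=98.4356 intr=0.0000 cont=10.4708 V=10.4708[hold]  S*(1)=-
k=0: j=0 S=82.2600 intr=7.6700 cont=17.3680 V=17.3680[hold]  S*(0)=-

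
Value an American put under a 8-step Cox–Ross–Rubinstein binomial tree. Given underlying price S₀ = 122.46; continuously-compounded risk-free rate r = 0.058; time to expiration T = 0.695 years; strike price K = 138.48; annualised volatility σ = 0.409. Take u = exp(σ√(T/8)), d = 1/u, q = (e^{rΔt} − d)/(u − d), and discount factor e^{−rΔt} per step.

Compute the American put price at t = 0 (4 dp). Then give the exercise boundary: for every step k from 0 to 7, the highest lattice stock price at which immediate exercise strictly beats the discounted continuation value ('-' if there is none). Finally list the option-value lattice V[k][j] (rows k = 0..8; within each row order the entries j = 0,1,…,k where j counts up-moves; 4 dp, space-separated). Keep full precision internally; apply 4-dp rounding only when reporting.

Δt=0.08687  u=1.12812  d=0.88643  q=0.49080  discount=0.99497
step 8 (expiry): payoffs max(K−S,0) = 91.7972 79.0690 62.8706 42.2556 16.0200 0.0000 0.0000 0.0000 0.0000
step 7: (k=7,j=0): S=52.6638, (K−S)⁺=85.8162, hold=85.1202 ⇒ V=85.8162 exercise | (k=7,j=1): S=67.0226, (K−S)⁺=71.4574, hold=70.7614 ⇒ V=71.4574 exercise | (k=7,j=2): S=85.2963, (K−S)⁺=53.1837, hold=52.4877 ⇒ V=53.1837 exercise | (k=7,j=3): S=108.5525, (K−S)⁺=29.9275, hold=29.2315 ⇒ V=29.9275 exercise | (k=7,j=4): S=138.1494, (K−S)⁺=0.3306, hold=8.1164 ⇒ V=8.1164 continue | (k=7,j=5): S=175.8159, (K−S)⁺=0.0000, hold=0.0000 ⇒ V=0.0000 continue | (k=7,j=6): S=223.7522, (K−S)⁺=0.0000, hold=0.0000 ⇒ V=0.0000 continue | (k=7,j=7): S=284.7584, (K−S)⁺=0.0000, hold=0.0000 ⇒ V=0.0000 continue  boundary S*=108.5525
step 6: (k=6,j=0): S=59.4110, (K−S)⁺=79.0690, hold=78.3730 ⇒ V=79.0690 exercise | (k=6,j=1): S=75.6094, (K−S)⁺=62.8706, hold=62.1746 ⇒ V=62.8706 exercise | (k=6,j=2): S=96.2244, (K−S)⁺=42.2556, hold=41.5596 ⇒ V=42.2556 exercise | (k=6,j=3): S=122.4600, (K−S)⁺=16.0200, hold=19.1260 ⇒ V=19.1260 continue | (k=6,j=4): S=155.8488, (K−S)⁺=0.0000, hold=4.1121 ⇒ V=4.1121 continue | (k=6,j=5): S=198.3411, (K−S)⁺=0.0000, hold=0.0000 ⇒ V=0.0000 continue | (k=6,j=6): S=252.4190, (K−S)⁺=0.0000, hold=0.0000 ⇒ V=0.0000 continue  boundary S*=96.2244
step 5: (k=5,j=0): S=67.0226, (K−S)⁺=71.4574, hold=70.7614 ⇒ V=71.4574 exercise | (k=5,j=1): S=85.2963, (K−S)⁺=53.1837, hold=52.4877 ⇒ V=53.1837 exercise | (k=5,j=2): S=108.5525, (K−S)⁺=29.9275, hold=30.7483 ⇒ V=30.7483 continue | (k=5,j=3): S=138.1494, (K−S)⁺=0.3306, hold=11.6981 ⇒ V=11.6981 continue | (k=5,j=4): S=175.8159, (K−S)⁺=0.0000, hold=2.0834 ⇒ V=2.0834 continue | (k=5,j=5): S=223.7522, (K−S)⁺=0.0000, hold=0.0000 ⇒ V=0.0000 continue  boundary S*=85.2963
step 4: (k=4,j=0): S=75.6094, (K−S)⁺=62.8706, hold=62.1746 ⇒ V=62.8706 exercise | (k=4,j=1): S=96.2244, (K−S)⁺=42.2556, hold=41.9604 ⇒ V=42.2556 exercise | (k=4,j=2): S=122.4600, (K−S)⁺=16.0200, hold=21.2909 ⇒ V=21.2909 continue | (k=4,j=3): S=155.8488, (K−S)⁺=0.0000, hold=6.9441 ⇒ V=6.9441 continue | (k=4,j=4): S=198.3411, (K−S)⁺=0.0000, hold=1.0555 ⇒ V=1.0555 continue  boundary S*=96.2244
step 3: (k=3,j=0): S=85.2963, (K−S)⁺=53.1837, hold=52.4877 ⇒ V=53.1837 exercise | (k=3,j=1): S=108.5525, (K−S)⁺=29.9275, hold=31.8055 ⇒ V=31.8055 continue | (k=3,j=2): S=138.1494, (K−S)⁺=0.3306, hold=14.1779 ⇒ V=14.1779 continue | (k=3,j=3): S=175.8159, (K−S)⁺=0.0000, hold=4.0336 ⇒ V=4.0336 continue  boundary S*=85.2963
step 2: (k=2,j=0): S=96.2244, (K−S)⁺=42.2556, hold=42.4767 ⇒ V=42.4767 continue | (k=2,j=1): S=122.4600, (K−S)⁺=16.0200, hold=23.0375 ⇒ V=23.0375 continue | (k=2,j=2): S=155.8488, (K−S)⁺=0.0000, hold=9.1529 ⇒ V=9.1529 continue  boundary S*=-
step 1: (k=1,j=0): S=108.5525, (K−S)⁺=29.9275, hold=32.7704 ⇒ V=32.7704 continue | (k=1,j=1): S=138.1494, (K−S)⁺=0.3306, hold=16.1414 ⇒ V=16.1414 continue  boundary S*=-
step 0: (k=0,j=0): S=122.4600, (K−S)⁺=16.0200, hold=24.4852 ⇒ V=24.4852 continue  boundary S*=-

price = 24.4852
boundary = - - - 85.2963 96.2244 85.2963 96.2244 108.5525
tree:
24.4852
32.7704 16.1414
42.4767 23.0375 9.1529
53.1837 31.8055 14.1779 4.0336
62.8706 42.2556 21.2909 6.9441 1.0555
71.4574 53.1837 30.7483 11.6981 2.0834 0.0000
79.0690 62.8706 42.2556 19.1260 4.1121 0.0000 0.0000
85.8162 71.4574 53.1837 29.9275 8.1164 0.0000 0.0000 0.0000
91.7972 79.0690 62.8706 42.2556 16.0200 0.0000 0.0000 0.0000 0.0000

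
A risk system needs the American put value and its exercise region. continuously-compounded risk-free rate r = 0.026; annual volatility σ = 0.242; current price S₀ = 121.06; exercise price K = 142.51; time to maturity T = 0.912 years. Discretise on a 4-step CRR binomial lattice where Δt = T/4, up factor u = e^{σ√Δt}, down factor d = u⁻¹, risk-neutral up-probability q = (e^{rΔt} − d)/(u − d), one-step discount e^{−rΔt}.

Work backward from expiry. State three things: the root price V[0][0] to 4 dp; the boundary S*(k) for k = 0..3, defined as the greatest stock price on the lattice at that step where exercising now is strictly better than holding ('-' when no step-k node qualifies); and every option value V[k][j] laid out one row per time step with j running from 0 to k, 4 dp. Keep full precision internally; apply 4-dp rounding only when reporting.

price = 24.2392
boundary = - 107.8491 96.0798 107.8491
tree:
24.2392
34.6609 13.9739
46.4302 22.6369 5.3671
56.9151 34.6609 10.7296 0.0000
66.2558 46.4302 21.4500 0.0000 0.0000

Δt=0.22800, u=1.12249, d=0.89087, q=0.49681, disc=e^(-rΔt)=0.99409
k=4 terminal: V=max(K-S,0) → 66.2558 46.4302 21.4500 0.0000 0.0000
k=3: j=0 S=85.5949 intr=56.9151 cont=56.0728 V=56.9151[EX]; j=1 S=107.8491 intr=34.6609 cont=33.8186 V=34.6609[EX]; j=2 S=135.8892 intr=6.6208 cont=10.7296 V=10.7296[hold]; j=3 S=171.2195 intr=0.0000 cont=0.0000 V=0.0000[hold]  S*(3)=107.8491
k=2: j=0 S=96.0798 intr=46.4302 cont=45.5879 V=46.4302[EX]; j=1 S=121.0600 intr=21.4500 cont=22.6369 V=22.6369[hold]; j=2 S=152.5349 intr=0.0000 cont=5.3671 V=5.3671[hold]  S*(2)=96.0798
k=1: j=0 S=107.8491 intr=34.6609 cont=34.4048 V=34.6609[EX]; j=1 S=135.8892 intr=6.6208 cont=13.9739 V=13.9739[hold]  S*(1)=107.8491
k=0: j=0 S=121.0600 intr=21.4500 cont=24.2392 V=24.2392[hold]  S*(0)=-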